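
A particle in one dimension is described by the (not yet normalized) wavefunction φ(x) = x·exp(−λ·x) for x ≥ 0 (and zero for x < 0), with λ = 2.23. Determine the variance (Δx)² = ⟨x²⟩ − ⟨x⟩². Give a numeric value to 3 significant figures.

0.151

Compute ⟨x⟩ and ⟨x²⟩ separately, then (Δx)² = ⟨x²⟩ − ⟨x⟩².
Every integrand reduces to terms xʲ·e^(−2λx) on [0, ∞); use ∫₀^∞ xʲ·e^(−2λx) dx = j!/(2λ)^(j+1).
Normalization: ∫|φ|² dx = 0.022544.
⟨x⟩ = 0.67265 and ⟨x²⟩ = 0.60327.
(Δx)² = 0.60327 − (0.67265)² = 0.15082.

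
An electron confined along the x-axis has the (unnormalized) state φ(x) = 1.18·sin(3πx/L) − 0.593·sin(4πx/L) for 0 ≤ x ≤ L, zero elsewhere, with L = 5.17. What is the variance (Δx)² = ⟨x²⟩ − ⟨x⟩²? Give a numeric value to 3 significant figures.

Compute ⟨x⟩ and ⟨x²⟩ separately, then (Δx)² = ⟨x²⟩ − ⟨x⟩².
On 0 ≤ x ≤ L (j ≠ l): ∫sin²(jπx/L) dx = L/2, ∫sin(jπx/L)·sin(lπx/L) dx = 0; diagonal moments ∫x·sin²(jπx/L) dx = L²/4, ∫x²·sin²(jπx/L) dx = L³·(1/6 − 1/(4j²π²)); cross terms ∫x·sin(jπx/L)·sin(lπx/L) dx = 0 for j + l even and −4jlL²/(π²(j² − l²)²) for j + l odd, ∫x²·sin(jπx/L)·sin(lπx/L) dx = (−1)^(j+l)·4jlL³/(π²(j² − l²)²); higher powers the same way via product-to-sum and parts.
Normalization: ∫|φ|² dx = 4.5084.
⟨x⟩ = 3.4085 and ⟨x²⟩ = 13.030.
(Δx)² = 13.030 − (3.4085)² = 1.4120.

1.41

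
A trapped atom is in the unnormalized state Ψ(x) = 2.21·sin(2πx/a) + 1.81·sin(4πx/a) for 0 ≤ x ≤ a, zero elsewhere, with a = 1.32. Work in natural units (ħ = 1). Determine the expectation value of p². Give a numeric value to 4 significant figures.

p² Ψ = −ħ² d²Ψ/dx²; ⟨p²⟩ = −ħ² ∫ Ψ*·Ψ'' dx / ∫|Ψ|² dx.
d²/dx² sin(jπx/a) = −(jπ/a)²·sin(jπx/a); on 0 ≤ x ≤ a, ∫sin²(jπx/a) dx = a/2 and ∫sin(jπx/a)·sin(lπx/a) dx = 0 for j ≠ l, so only diagonal terms survive in ∫|Ψ|² and ∫Ψ·Ψ″; ∫Ψ·Ψ′ dx = [Ψ²/2] between the walls = 0.
State is unnormalized: ∫|Ψ|² dx = 5.3857, and ∫Ψ*·(−ħ² Ψ'') dx = 269.00, so ⟨p²⟩ = 269.00 / 5.3857.
⟨p²⟩ = 49.947.

49.95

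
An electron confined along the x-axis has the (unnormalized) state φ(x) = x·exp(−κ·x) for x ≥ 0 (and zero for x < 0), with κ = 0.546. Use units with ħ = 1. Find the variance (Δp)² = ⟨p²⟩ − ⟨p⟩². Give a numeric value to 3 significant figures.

0.298

Compute ⟨p⟩ and ⟨p²⟩ separately; (Δp)² = ⟨p²⟩ − ⟨p⟩².
Differentiate x·exp(−κ·x) with the product rule; every integrand then reduces to terms xʲ·e^(−2κx) on [0, ∞), with ∫₀^∞ xʲ·e^(−2κx) dx = j!/(2κ)^(j+1).
Normalization: ∫|φ|² dx = 1.5359.
⟨p⟩ = 0.0000 and ⟨p²⟩ = 0.29812.
(Δp)² = 0.29812 − (0.0000)² = 0.29812.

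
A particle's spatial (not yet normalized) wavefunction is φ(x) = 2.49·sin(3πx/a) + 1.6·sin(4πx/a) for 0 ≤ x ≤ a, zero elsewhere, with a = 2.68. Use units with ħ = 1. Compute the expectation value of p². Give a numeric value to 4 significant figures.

15.18

p² φ = −ħ² d²φ/dx²; ⟨p²⟩ = −ħ² ∫ φ*·φ'' dx / ∫|φ|² dx.
d²/dx² sin(jπx/a) = −(jπ/a)²·sin(jπx/a); on 0 ≤ x ≤ a, ∫sin²(jπx/a) dx = a/2 and ∫sin(jπx/a)·sin(lπx/a) dx = 0 for j ≠ l, so only diagonal terms survive in ∫|φ|² and ∫φ·φ″; ∫φ·φ′ dx = [φ²/2] between the walls = 0.
State is unnormalized: ∫|φ|² dx = 11.739, and ∫φ*·(−ħ² φ'') dx = 178.17, so ⟨p²⟩ = 178.17 / 11.739.
⟨p²⟩ = 15.178.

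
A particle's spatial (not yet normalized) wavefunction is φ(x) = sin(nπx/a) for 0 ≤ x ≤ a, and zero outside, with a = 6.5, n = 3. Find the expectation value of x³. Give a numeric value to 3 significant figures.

⟨x³⟩ = ∫ x³·|φ|² dx / ∫|φ|² dx (integrals over the domain).
With sin²θ = (1 − cos2θ)/2 on 0 ≤ x ≤ a: ∫sin²(nπx/a) dx = a/2, ∫x·sin²(nπx/a) dx = a²/4, ∫x²·sin²(nπx/a) dx = a³·(1/6 − 1/(4n²π²)); higher powers xᵏ the same way, integrating xᵏ·cos(2nπx/a) by parts.
State is unnormalized: ∫|φ|² dx = 3.2500, and ∫φ*·x³·φ dx = 215.60, so ⟨x³⟩ = 215.60 / 3.2500.
⟨x³⟩ = 66.337.

66.3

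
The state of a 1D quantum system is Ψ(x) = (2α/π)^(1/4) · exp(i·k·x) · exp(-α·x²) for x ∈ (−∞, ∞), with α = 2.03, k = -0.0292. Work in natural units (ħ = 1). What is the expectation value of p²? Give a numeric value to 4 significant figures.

2.031

p² Ψ = −ħ² d²Ψ/dx²; ⟨p²⟩ = −ħ² ∫ Ψ*·Ψ'' dx.
Gaussian moments: ∫x^(2j)·e^(−2αx²) dx = (2j−1)!!/(4α)^j · √(π/(2α)), odd powers integrate to 0; here √(π/(2α)) = 0.87965. Derivatives: Ψ′ = (ik − 2αx)·Ψ, Ψ″ = ((ik − 2αx)² − 2α)·Ψ; the odd-in-x pieces drop out.
⟨p²⟩ = 2.0309.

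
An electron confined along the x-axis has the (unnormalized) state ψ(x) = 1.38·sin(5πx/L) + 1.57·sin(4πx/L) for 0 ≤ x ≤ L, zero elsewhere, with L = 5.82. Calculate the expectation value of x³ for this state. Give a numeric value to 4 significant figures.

13.88

⟨x³⟩ = ∫ x³·|ψ|² dx / ∫|ψ|² dx (integrals over the domain).
On 0 ≤ x ≤ L (j ≠ l): ∫sin²(jπx/L) dx = L/2, ∫sin(jπx/L)·sin(lπx/L) dx = 0; diagonal moments ∫x·sin²(jπx/L) dx = L²/4, ∫x²·sin²(jπx/L) dx = L³·(1/6 − 1/(4j²π²)); cross terms ∫x·sin(jπx/L)·sin(lπx/L) dx = 0 for j + l even and −4jlL²/(π²(j² − l²)²) for j + l odd, ∫x²·sin(jπx/L)·sin(lπx/L) dx = (−1)^(j+l)·4jlL³/(π²(j² − l²)²); higher powers the same way via product-to-sum and parts.
State is unnormalized: ∫|ψ|² dx = 12.715, and ∫ψ*·x³·ψ dx = 176.51, so ⟨x³⟩ = 176.51 / 12.715.
⟨x³⟩ = 13.883.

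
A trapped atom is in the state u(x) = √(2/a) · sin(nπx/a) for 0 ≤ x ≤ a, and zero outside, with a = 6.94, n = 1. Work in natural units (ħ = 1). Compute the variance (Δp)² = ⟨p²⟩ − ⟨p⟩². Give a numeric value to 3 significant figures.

0.205

Compute ⟨p⟩ and ⟨p²⟩ separately; (Δp)² = ⟨p²⟩ − ⟨p⟩².
d/dx sin(nπx/a) = (nπ/a)·cos(nπx/a) and d²/dx² sin(nπx/a) = −(nπ/a)²·sin(nπx/a); on 0 ≤ x ≤ a, ∫sin²(nπx/a) dx = a/2 and ∫sin(nπx/a)·cos(nπx/a) dx = 0.
⟨p⟩ = 0.0000 and ⟨p²⟩ = 0.20492.
(Δp)² = 0.20492 − (0.0000)² = 0.20492.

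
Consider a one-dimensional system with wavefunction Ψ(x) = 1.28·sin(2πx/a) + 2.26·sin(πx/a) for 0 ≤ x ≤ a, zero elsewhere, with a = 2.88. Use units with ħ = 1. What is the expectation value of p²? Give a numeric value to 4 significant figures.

p² Ψ = −ħ² d²Ψ/dx²; ⟨p²⟩ = −ħ² ∫ Ψ*·Ψ'' dx / ∫|Ψ|² dx.
d²/dx² sin(jπx/a) = −(jπ/a)²·sin(jπx/a); on 0 ≤ x ≤ a, ∫sin²(jπx/a) dx = a/2 and ∫sin(jπx/a)·sin(lπx/a) dx = 0 for j ≠ l, so only diagonal terms survive in ∫|Ψ|² and ∫Ψ·Ψ″; ∫Ψ·Ψ′ dx = [Ψ²/2] between the walls = 0.
State is unnormalized: ∫|Ψ|² dx = 9.7142, and ∫Ψ*·(−ħ² Ψ'') dx = 19.981, so ⟨p²⟩ = 19.981 / 9.7142.
⟨p²⟩ = 2.0569.

2.057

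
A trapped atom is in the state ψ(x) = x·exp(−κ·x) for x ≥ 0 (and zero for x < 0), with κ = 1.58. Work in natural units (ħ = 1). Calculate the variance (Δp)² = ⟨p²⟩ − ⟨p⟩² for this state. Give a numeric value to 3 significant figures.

Compute ⟨p⟩ and ⟨p²⟩ separately; (Δp)² = ⟨p²⟩ − ⟨p⟩².
Differentiate x·exp(−κ·x) with the product rule; every integrand then reduces to terms xʲ·e^(−2κx) on [0, ∞), with ∫₀^∞ xʲ·e^(−2κx) dx = j!/(2κ)^(j+1).
Normalization: ∫|ψ|² dx = 0.063382.
⟨p⟩ = 0.0000 and ⟨p²⟩ = 2.4964.
(Δp)² = 2.4964 − (0.0000)² = 2.4964.

2.50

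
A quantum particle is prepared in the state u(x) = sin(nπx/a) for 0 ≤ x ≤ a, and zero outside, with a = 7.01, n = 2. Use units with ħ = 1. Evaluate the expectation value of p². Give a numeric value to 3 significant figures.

p² u = −ħ² d²u/dx²; ⟨p²⟩ = −ħ² ∫ u*·u'' dx / ∫|u|² dx.
d/dx sin(nπx/a) = (nπ/a)·cos(nπx/a) and d²/dx² sin(nπx/a) = −(nπ/a)²·sin(nπx/a); on 0 ≤ x ≤ a, ∫sin²(nπx/a) dx = a/2 and ∫sin(nπx/a)·cos(nπx/a) dx = 0.
State is unnormalized: ∫|u|² dx = 3.5050, and ∫u*·(−ħ² u'') dx = 2.8159, so ⟨p²⟩ = 2.8159 / 3.5050.
⟨p²⟩ = 0.80338.

0.803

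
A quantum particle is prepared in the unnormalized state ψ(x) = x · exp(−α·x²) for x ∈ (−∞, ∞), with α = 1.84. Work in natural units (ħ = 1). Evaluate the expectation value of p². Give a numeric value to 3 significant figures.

5.52

p² ψ = −ħ² d²ψ/dx²; ⟨p²⟩ = −ħ² ∫ ψ*·ψ'' dx / ∫|ψ|² dx.
Expand each integrand as polynomial × e^(−2αx²) and use ∫x^(2j)·e^(−2αx²) dx = (2j−1)!!/(4α)^j · √(π/(2α)), odd powers → 0; here √(π/(2α)) = 0.92396. Differentiate with the product rule, d/dx e^(−αx²) = −2αx·e^(−αx²).
State is unnormalized: ∫|ψ|² dx = 0.12554, and ∫ψ*·(−ħ² ψ'') dx = 0.69297, so ⟨p²⟩ = 0.69297 / 0.12554.
⟨p²⟩ = 5.5200.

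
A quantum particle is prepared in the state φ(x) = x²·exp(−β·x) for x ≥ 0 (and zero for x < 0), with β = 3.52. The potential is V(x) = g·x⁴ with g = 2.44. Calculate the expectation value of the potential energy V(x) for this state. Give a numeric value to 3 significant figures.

1.67

⟨V⟩ = ∫ V(x)·|φ|² dx / ∫|φ|² dx.
Every integrand reduces to terms xʲ·e^(−2βx) on [0, ∞); use ∫₀^∞ xʲ·e^(−2βx) dx = j!/(2β)^(j+1).
State is unnormalized: ∫|φ|² dx = 0.0013879, and ∫φ*·V(x)·φ dx = 0.0023161, so ⟨V⟩ = 0.0023161 / 0.0013879.
⟨V⟩ = 1.6688.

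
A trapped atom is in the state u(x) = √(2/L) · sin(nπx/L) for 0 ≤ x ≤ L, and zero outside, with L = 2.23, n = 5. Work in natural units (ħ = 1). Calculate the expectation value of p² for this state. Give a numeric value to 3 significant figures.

49.6

p² u = −ħ² d²u/dx²; ⟨p²⟩ = −ħ² ∫ u*·u'' dx.
d/dx sin(nπx/L) = (nπ/L)·cos(nπx/L) and d²/dx² sin(nπx/L) = −(nπ/L)²·sin(nπx/L); on 0 ≤ x ≤ L, ∫sin²(nπx/L) dx = L/2 and ∫sin(nπx/L)·cos(nπx/L) dx = 0.
⟨p²⟩ = 49.617.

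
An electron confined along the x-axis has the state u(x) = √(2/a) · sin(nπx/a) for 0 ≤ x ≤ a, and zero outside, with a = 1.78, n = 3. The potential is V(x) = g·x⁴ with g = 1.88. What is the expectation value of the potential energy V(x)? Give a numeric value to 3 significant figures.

3.57

⟨V⟩ = ∫ V(x)·|u|² dx.
With sin²θ = (1 − cos2θ)/2 on 0 ≤ x ≤ a: ∫sin²(nπx/a) dx = a/2, ∫x·sin²(nπx/a) dx = a²/4, ∫x²·sin²(nπx/a) dx = a³·(1/6 − 1/(4n²π²)); higher powers xᵏ the same way, integrating xᵏ·cos(2nπx/a) by parts.
⟨V⟩ = 3.5657.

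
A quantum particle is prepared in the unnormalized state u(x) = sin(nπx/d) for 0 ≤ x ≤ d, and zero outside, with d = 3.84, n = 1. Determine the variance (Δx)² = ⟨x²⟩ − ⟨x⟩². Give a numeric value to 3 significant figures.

0.482

Compute ⟨x⟩ and ⟨x²⟩ separately, then (Δx)² = ⟨x²⟩ − ⟨x⟩².
With sin²θ = (1 − cos2θ)/2 on 0 ≤ x ≤ d: ∫sin²(nπx/d) dx = d/2, ∫x·sin²(nπx/d) dx = d²/4, ∫x²·sin²(nπx/d) dx = d³·(1/6 − 1/(4n²π²)); higher powers xᵏ the same way, integrating xᵏ·cos(2nπx/d) by parts.
Normalization: ∫|u|² dx = 1.9200.
⟨x⟩ = 1.9200 and ⟨x²⟩ = 4.1682.
(Δx)² = 4.1682 − (1.9200)² = 0.48178.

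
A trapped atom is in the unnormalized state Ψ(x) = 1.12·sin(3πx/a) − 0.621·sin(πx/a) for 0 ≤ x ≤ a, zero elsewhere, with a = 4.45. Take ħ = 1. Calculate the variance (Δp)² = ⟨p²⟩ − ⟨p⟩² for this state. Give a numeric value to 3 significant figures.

Compute ⟨p⟩ and ⟨p²⟩ separately; (Δp)² = ⟨p²⟩ − ⟨p⟩².
d²/dx² sin(jπx/a) = −(jπ/a)²·sin(jπx/a); on 0 ≤ x ≤ a, ∫sin²(jπx/a) dx = a/2 and ∫sin(jπx/a)·sin(lπx/a) dx = 0 for j ≠ l, so only diagonal terms survive in ∫|Ψ|² and ∫Ψ·Ψ″; ∫Ψ·Ψ′ dx = [Ψ²/2] between the walls = 0.
Normalization: ∫|Ψ|² dx = 3.6491.
⟨p⟩ = 0.0000 and ⟨p²⟩ = 3.5481.
(Δp)² = 3.5481 − (0.0000)² = 3.5481.

3.55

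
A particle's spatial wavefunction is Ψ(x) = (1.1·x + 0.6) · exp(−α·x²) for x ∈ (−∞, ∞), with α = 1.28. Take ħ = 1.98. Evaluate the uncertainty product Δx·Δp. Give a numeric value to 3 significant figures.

Δx = √(⟨x²⟩−⟨x⟩²), Δp = √(⟨p²⟩−⟨p⟩²).
Expand each integrand as polynomial × e^(−2αx²) and use ∫x^(2j)·e^(−2αx²) dx = (2j−1)!!/(4α)^j · √(π/(2α)), odd powers → 0; here √(π/(2α)) = 1.1078. Differentiate with the product rule, d/dx e^(−αx²) = −2αx·e^(−αx²).
Normalization: ∫|Ψ|² dx = 0.66060.
⟨x⟩ = 0.43233, ⟨x²⟩ = 0.35012 ⇒ Δx = 0.40399.
⟨p⟩ = 0.0000, ⟨p²⟩ = 8.9955 ⇒ Δp = 2.9993.
Δx·Δp = 1.2117.

1.21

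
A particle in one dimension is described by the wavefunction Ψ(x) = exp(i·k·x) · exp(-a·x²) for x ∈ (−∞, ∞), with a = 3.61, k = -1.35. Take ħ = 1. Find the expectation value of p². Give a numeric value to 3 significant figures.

5.43

p² Ψ = −ħ² d²Ψ/dx²; ⟨p²⟩ = −ħ² ∫ Ψ*·Ψ'' dx / ∫|Ψ|² dx.
Gaussian moments: ∫x^(2j)·e^(−2ax²) dx = (2j−1)!!/(4a)^j · √(π/(2a)), odd powers integrate to 0; here √(π/(2a)) = 0.65964. Derivatives: Ψ′ = (ik − 2ax)·Ψ, Ψ″ = ((ik − 2ax)² − 2a)·Ψ; the odd-in-x pieces drop out.
State is unnormalized: ∫|Ψ|² dx = 0.65964, and ∫Ψ*·(−ħ² Ψ'') dx = 3.5835, so ⟨p²⟩ = 3.5835 / 0.65964.
⟨p²⟩ = 5.4325.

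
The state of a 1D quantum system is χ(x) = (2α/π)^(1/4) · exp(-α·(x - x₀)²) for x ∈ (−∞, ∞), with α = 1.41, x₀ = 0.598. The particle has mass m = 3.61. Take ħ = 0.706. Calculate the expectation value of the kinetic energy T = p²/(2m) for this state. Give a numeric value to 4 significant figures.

T = −(ħ²/2m) d²/dx², so ⟨T⟩ = −(ħ²/2m) ∫ χ*·χ'' dx; with m = 3.61.
Gaussian moments (u = x − x₀): ∫u^(2j)·e^(−2αu²) du = (2j−1)!!/(4α)^j · √(π/(2α)), odd powers integrate to 0; here √(π/(2α)) = 1.0555. Derivatives: d/dx e^(−αu²) = −2αu·e^(−αu²), d²/dx² e^(−αu²) = (4α²u² − 2α)·e^(−αu²).
⟨T⟩ = 0.097340.

0.09734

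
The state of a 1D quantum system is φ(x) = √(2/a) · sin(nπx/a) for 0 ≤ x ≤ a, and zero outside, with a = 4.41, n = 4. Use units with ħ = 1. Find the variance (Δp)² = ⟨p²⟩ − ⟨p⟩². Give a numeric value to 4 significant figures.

Compute ⟨p⟩ and ⟨p²⟩ separately; (Δp)² = ⟨p²⟩ − ⟨p⟩².
d/dx sin(nπx/a) = (nπ/a)·cos(nπx/a) and d²/dx² sin(nπx/a) = −(nπ/a)²·sin(nπx/a); on 0 ≤ x ≤ a, ∫sin²(nπx/a) dx = a/2 and ∫sin(nπx/a)·cos(nπx/a) dx = 0.
⟨p⟩ = 0.0000 and ⟨p²⟩ = 8.1197.
(Δp)² = 8.1197 − (0.0000)² = 8.1197.

8.120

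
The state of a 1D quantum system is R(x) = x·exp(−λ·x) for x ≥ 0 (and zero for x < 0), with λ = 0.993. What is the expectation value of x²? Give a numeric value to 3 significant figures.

⟨x²⟩ = ∫ x²·|R|² dx / ∫|R|² dx (integrals over the domain).
Every integrand reduces to terms xʲ·e^(−2λx) on [0, ∞); use ∫₀^∞ xʲ·e^(−2λx) dx = j!/(2λ)^(j+1).
State is unnormalized: ∫|R|² dx = 0.25532, and ∫R*·x²·R dx = 0.77681, so ⟨x²⟩ = 0.77681 / 0.25532.
⟨x²⟩ = 3.0424.

3.04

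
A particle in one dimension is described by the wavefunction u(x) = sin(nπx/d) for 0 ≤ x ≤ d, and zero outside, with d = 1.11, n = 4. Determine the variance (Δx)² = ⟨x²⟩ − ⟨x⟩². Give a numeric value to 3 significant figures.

Compute ⟨x⟩ and ⟨x²⟩ separately, then (Δx)² = ⟨x²⟩ − ⟨x⟩².
With sin²θ = (1 − cos2θ)/2 on 0 ≤ x ≤ d: ∫sin²(nπx/d) dx = d/2, ∫x·sin²(nπx/d) dx = d²/4, ∫x²·sin²(nπx/d) dx = d³·(1/6 − 1/(4n²π²)); higher powers xᵏ the same way, integrating xᵏ·cos(2nπx/d) by parts.
Normalization: ∫|u|² dx = 0.55500.
⟨x⟩ = 0.55500 and ⟨x²⟩ = 0.40680.
(Δx)² = 0.40680 − (0.55500)² = 0.098774.

0.0988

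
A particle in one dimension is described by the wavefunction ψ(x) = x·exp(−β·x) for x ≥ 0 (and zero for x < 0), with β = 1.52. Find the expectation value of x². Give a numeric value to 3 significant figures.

1.30

⟨x²⟩ = ∫ x²·|ψ|² dx / ∫|ψ|² dx (integrals over the domain).
Every integrand reduces to terms xʲ·e^(−2βx) on [0, ∞); use ∫₀^∞ xʲ·e^(−2βx) dx = j!/(2β)^(j+1).
State is unnormalized: ∫|ψ|² dx = 0.071188, and ∫ψ*·x²·ψ dx = 0.092436, so ⟨x²⟩ = 0.092436 / 0.071188.
⟨x²⟩ = 1.2985.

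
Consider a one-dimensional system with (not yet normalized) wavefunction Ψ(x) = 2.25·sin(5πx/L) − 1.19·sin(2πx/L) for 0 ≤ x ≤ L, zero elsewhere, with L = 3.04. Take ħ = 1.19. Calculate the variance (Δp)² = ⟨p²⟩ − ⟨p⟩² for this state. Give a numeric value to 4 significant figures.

Compute ⟨p⟩ and ⟨p²⟩ separately; (Δp)² = ⟨p²⟩ − ⟨p⟩².
d²/dx² sin(jπx/L) = −(jπ/L)²·sin(jπx/L); on 0 ≤ x ≤ L, ∫sin²(jπx/L) dx = L/2 and ∫sin(jπx/L)·sin(lπx/L) dx = 0 for j ≠ l, so only diagonal terms survive in ∫|Ψ|² and ∫Ψ·Ψ″; ∫Ψ·Ψ′ dx = [Ψ²/2] between the walls = 0.
Normalization: ∫|Ψ|² dx = 9.8475.
⟨p⟩ = 0.0000 and ⟨p²⟩ = 30.866.
(Δp)² = 30.866 − (0.0000)² = 30.866.

30.87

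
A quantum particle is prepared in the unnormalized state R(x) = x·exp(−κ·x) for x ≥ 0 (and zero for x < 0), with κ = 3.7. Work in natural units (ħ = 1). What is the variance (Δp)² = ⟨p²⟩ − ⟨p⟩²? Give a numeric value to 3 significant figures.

13.7

Compute ⟨p⟩ and ⟨p²⟩ separately; (Δp)² = ⟨p²⟩ − ⟨p⟩².
Differentiate x·exp(−κ·x) with the product rule; every integrand then reduces to terms xʲ·e^(−2κx) on [0, ∞), with ∫₀^∞ xʲ·e^(−2κx) dx = j!/(2κ)^(j+1).
Normalization: ∫|R|² dx = 0.0049355.
⟨p⟩ = 0.0000 and ⟨p²⟩ = 13.690.
(Δp)² = 13.690 − (0.0000)² = 13.690.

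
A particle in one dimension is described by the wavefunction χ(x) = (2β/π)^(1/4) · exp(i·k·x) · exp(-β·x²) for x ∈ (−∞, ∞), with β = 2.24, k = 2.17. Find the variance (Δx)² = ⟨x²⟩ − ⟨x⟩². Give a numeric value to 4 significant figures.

Compute ⟨x⟩ and ⟨x²⟩ separately, then (Δx)² = ⟨x²⟩ − ⟨x⟩².
Gaussian moments: ∫x^(2j)·e^(−2βx²) dx = (2j−1)!!/(4β)^j · √(π/(2β)), odd powers integrate to 0; here √(π/(2β)) = 0.83741.
⟨x⟩ = 0.0000 and ⟨x²⟩ = 0.11161.
(Δx)² = 0.11161 − (0.0000)² = 0.11161.

0.1116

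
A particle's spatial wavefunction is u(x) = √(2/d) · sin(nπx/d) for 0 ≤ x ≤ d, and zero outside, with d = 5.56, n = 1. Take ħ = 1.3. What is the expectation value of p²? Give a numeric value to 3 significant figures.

p² u = −ħ² d²u/dx²; ⟨p²⟩ = −ħ² ∫ u*·u'' dx.
d/dx sin(nπx/d) = (nπ/d)·cos(nπx/d) and d²/dx² sin(nπx/d) = −(nπ/d)²·sin(nπx/d); on 0 ≤ x ≤ d, ∫sin²(nπx/d) dx = d/2 and ∫sin(nπx/d)·cos(nπx/d) dx = 0.
⟨p²⟩ = 0.53956.

0.540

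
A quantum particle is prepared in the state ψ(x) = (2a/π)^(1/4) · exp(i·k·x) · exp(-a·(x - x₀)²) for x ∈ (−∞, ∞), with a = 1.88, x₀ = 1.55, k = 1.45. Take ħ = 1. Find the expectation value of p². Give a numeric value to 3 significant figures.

3.98

p² ψ = −ħ² d²ψ/dx²; ⟨p²⟩ = −ħ² ∫ ψ*·ψ'' dx.
Gaussian moments (u = x − x₀): ∫u^(2j)·e^(−2au²) du = (2j−1)!!/(4a)^j · √(π/(2a)), odd powers integrate to 0; here √(π/(2a)) = 0.91407. Derivatives: ψ′ = (ik − 2au)·ψ, ψ″ = ((ik − 2au)² − 2a)·ψ; the odd-in-u pieces drop out.
⟨p²⟩ = 3.9825.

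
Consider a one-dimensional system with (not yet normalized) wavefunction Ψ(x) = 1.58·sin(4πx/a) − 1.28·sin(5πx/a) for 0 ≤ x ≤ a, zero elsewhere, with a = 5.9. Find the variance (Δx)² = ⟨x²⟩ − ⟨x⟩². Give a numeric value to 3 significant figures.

1.47

Compute ⟨x⟩ and ⟨x²⟩ separately, then (Δx)² = ⟨x²⟩ − ⟨x⟩².
On 0 ≤ x ≤ a (j ≠ l): ∫sin²(jπx/a) dx = a/2, ∫sin(jπx/a)·sin(lπx/a) dx = 0; diagonal moments ∫x·sin²(jπx/a) dx = a²/4, ∫x²·sin²(jπx/a) dx = a³·(1/6 − 1/(4j²π²)); cross terms ∫x·sin(jπx/a)·sin(lπx/a) dx = 0 for j + l even and −4jla²/(π²(j² − l²)²) for j + l odd, ∫x²·sin(jπx/a)·sin(lπx/a) dx = (−1)^(j+l)·4jla³/(π²(j² − l²)²); higher powers the same way via product-to-sum and parts.
Normalization: ∫|Ψ|² dx = 12.198.
⟨x⟩ = 4.1051 and ⟨x²⟩ = 18.324.
(Δx)² = 18.324 − (4.1051)² = 1.4720.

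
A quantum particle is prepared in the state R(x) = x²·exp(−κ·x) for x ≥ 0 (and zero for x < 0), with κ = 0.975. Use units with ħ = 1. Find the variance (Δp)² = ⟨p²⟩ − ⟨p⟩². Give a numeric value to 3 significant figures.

Compute ⟨p⟩ and ⟨p²⟩ separately; (Δp)² = ⟨p²⟩ − ⟨p⟩².
Differentiate x²·exp(−κ·x) with the product rule; every integrand then reduces to terms xʲ·e^(−2κx) on [0, ∞), with ∫₀^∞ xʲ·e^(−2κx) dx = j!/(2κ)^(j+1).
Normalization: ∫|R|² dx = 0.85121.
⟨p⟩ = 0.0000 and ⟨p²⟩ = 0.31688.
(Δp)² = 0.31688 − (0.0000)² = 0.31688.

0.317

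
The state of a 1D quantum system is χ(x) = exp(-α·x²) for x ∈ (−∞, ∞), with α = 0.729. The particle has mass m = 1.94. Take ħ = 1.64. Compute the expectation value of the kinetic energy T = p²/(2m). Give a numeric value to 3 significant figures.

T = −(ħ²/2m) d²/dx², so ⟨T⟩ = −(ħ²/2m) ∫ χ*·χ'' dx / ∫|χ|² dx; with m = 1.94.
Gaussian moments: ∫x^(2j)·e^(−2αx²) dx = (2j−1)!!/(4α)^j · √(π/(2α)), odd powers integrate to 0; here √(π/(2α)) = 1.4679. Derivatives: d/dx e^(−αx²) = −2αx·e^(−αx²), d²/dx² e^(−αx²) = (4α²x² − 2α)·e^(−αx²).
State is unnormalized: ∫|χ|² dx = 1.4679, and ∫χ*·(−ħ²/2m · χ'') dx = 0.74179, so ⟨T⟩ = 0.74179 / 1.4679.
⟨T⟩ = 0.50534.

0.505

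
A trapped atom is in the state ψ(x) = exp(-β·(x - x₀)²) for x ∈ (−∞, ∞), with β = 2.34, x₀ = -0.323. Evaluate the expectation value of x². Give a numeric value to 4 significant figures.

⟨x²⟩ = ∫ x²·|ψ|² dx / ∫|ψ|² dx (integrals over the domain).
Gaussian moments (u = x − x₀): ∫u^(2j)·e^(−2βu²) du = (2j−1)!!/(4β)^j · √(π/(2β)), odd powers integrate to 0; here √(π/(2β)) = 0.81932.
State is unnormalized: ∫|ψ|² dx = 0.81932, and ∫ψ*·x²·ψ dx = 0.17301, so ⟨x²⟩ = 0.17301 / 0.81932.
⟨x²⟩ = 0.21117.

0.2112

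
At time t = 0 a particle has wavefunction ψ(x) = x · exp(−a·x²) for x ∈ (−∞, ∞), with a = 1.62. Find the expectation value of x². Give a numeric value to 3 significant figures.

0.463

⟨x²⟩ = ∫ x²·|ψ|² dx / ∫|ψ|² dx (integrals over the domain).
Expand each integrand as polynomial × e^(−2ax²) and use ∫x^(2j)·e^(−2ax²) dx = (2j−1)!!/(4a)^j · √(π/(2a)), odd powers → 0; here √(π/(2a)) = 0.98470.
State is unnormalized: ∫|ψ|² dx = 0.15196, and ∫ψ*·x²·ψ dx = 0.070352, so ⟨x²⟩ = 0.070352 / 0.15196.
⟨x²⟩ = 0.46296.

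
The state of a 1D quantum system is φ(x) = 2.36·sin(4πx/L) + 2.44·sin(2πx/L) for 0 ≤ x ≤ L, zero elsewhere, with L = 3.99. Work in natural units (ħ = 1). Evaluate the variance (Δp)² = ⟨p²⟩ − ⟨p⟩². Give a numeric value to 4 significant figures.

Compute ⟨p⟩ and ⟨p²⟩ separately; (Δp)² = ⟨p²⟩ − ⟨p⟩².
d²/dx² sin(jπx/L) = −(jπ/L)²·sin(jπx/L); on 0 ≤ x ≤ L, ∫sin²(jπx/L) dx = L/2 and ∫sin(jπx/L)·sin(lπx/L) dx = 0 for j ≠ l, so only diagonal terms survive in ∫|φ|² and ∫φ·φ″; ∫φ·φ′ dx = [φ²/2] between the walls = 0.
Normalization: ∫|φ|² dx = 22.989.
⟨p⟩ = 0.0000 and ⟨p²⟩ = 6.0755.
(Δp)² = 6.0755 − (0.0000)² = 6.0755.

6.076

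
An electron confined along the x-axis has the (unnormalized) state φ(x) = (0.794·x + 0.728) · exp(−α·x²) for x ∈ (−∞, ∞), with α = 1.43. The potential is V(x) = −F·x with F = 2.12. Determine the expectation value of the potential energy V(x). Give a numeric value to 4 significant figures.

⟨V⟩ = ∫ V(x)·|φ|² dx / ∫|φ|² dx.
Expand each integrand as polynomial × e^(−2αx²) and use ∫x^(2j)·e^(−2αx²) dx = (2j−1)!!/(4α)^j · √(π/(2α)), odd powers → 0; here √(π/(2α)) = 1.0481.
State is unnormalized: ∫|φ|² dx = 0.67098, and ∫φ*·V(x)·φ dx = -0.44907, so ⟨V⟩ = -0.44907 / 0.67098.
⟨V⟩ = -0.66928.

-0.6693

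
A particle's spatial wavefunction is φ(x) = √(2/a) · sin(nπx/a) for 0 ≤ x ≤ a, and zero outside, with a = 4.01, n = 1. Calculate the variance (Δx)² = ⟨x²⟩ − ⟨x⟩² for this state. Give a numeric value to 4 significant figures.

0.5254

Compute ⟨x⟩ and ⟨x²⟩ separately, then (Δx)² = ⟨x²⟩ − ⟨x⟩².
With sin²θ = (1 − cos2θ)/2 on 0 ≤ x ≤ a: ∫sin²(nπx/a) dx = a/2, ∫x·sin²(nπx/a) dx = a²/4, ∫x²·sin²(nπx/a) dx = a³·(1/6 − 1/(4n²π²)); higher powers xᵏ the same way, integrating xᵏ·cos(2nπx/a) by parts.
⟨x⟩ = 2.0050 and ⟨x²⟩ = 4.5454.
(Δx)² = 4.5454 − (2.0050)² = 0.52538.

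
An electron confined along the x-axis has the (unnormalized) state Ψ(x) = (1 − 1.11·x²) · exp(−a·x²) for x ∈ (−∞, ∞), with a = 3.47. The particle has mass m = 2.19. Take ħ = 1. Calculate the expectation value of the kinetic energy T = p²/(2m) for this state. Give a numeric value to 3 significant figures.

T = −(ħ²/2m) d²/dx², so ⟨T⟩ = −(ħ²/2m) ∫ Ψ*·Ψ'' dx / ∫|Ψ|² dx; with m = 2.19.
Expand each integrand as polynomial × e^(−2ax²) and use ∫x^(2j)·e^(−2ax²) dx = (2j−1)!!/(4a)^j · √(π/(2a)), odd powers → 0; here √(π/(2a)) = 0.67281. Differentiate with the product rule, d/dx e^(−ax²) = −2ax·e^(−ax²).
State is unnormalized: ∫|Ψ|² dx = 0.57811, and ∫Ψ*·(−ħ²/2m · Ψ'') dx = 0.64215, so ⟨T⟩ = 0.64215 / 0.57811.
⟨T⟩ = 1.1108.

1.11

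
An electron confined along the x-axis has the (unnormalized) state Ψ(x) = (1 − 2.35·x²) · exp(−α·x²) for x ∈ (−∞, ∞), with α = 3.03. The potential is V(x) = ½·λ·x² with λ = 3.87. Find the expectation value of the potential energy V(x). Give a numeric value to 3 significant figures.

⟨V⟩ = ∫ V(x)·|Ψ|² dx / ∫|Ψ|² dx.
Expand each integrand as polynomial × e^(−2αx²) and use ∫x^(2j)·e^(−2αx²) dx = (2j−1)!!/(4α)^j · √(π/(2α)), odd powers → 0; here √(π/(2α)) = 0.72001.
State is unnormalized: ∫|Ψ|² dx = 0.52200, and ∫Ψ*·V(x)·Ψ dx = 0.046045, so ⟨V⟩ = 0.046045 / 0.52200.
⟨V⟩ = 0.088208.

0.0882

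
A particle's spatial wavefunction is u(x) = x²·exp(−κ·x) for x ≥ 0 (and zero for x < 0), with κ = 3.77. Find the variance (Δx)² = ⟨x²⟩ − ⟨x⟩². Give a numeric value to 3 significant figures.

0.0879

Compute ⟨x⟩ and ⟨x²⟩ separately, then (Δx)² = ⟨x²⟩ − ⟨x⟩².
Every integrand reduces to terms xʲ·e^(−2κx) on [0, ∞); use ∫₀^∞ xʲ·e^(−2κx) dx = j!/(2κ)^(j+1).
Normalization: ∫|u|² dx = 0.00098481.
⟨x⟩ = 0.66313 and ⟨x²⟩ = 0.52769.
(Δx)² = 0.52769 − (0.66313)² = 0.087948.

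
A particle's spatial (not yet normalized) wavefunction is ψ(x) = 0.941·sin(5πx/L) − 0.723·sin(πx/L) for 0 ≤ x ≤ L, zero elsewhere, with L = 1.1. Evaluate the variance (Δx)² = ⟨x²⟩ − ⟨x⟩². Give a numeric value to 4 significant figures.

0.06831

Compute ⟨x⟩ and ⟨x²⟩ separately, then (Δx)² = ⟨x²⟩ − ⟨x⟩².
On 0 ≤ x ≤ L (j ≠ l): ∫sin²(jπx/L) dx = L/2, ∫sin(jπx/L)·sin(lπx/L) dx = 0; diagonal moments ∫x·sin²(jπx/L) dx = L²/4, ∫x²·sin²(jπx/L) dx = L³·(1/6 − 1/(4j²π²)); cross terms ∫x·sin(jπx/L)·sin(lπx/L) dx = 0 for j + l even and −4jlL²/(π²(j² − l²)²) for j + l odd, ∫x²·sin(jπx/L)·sin(lπx/L) dx = (−1)^(j+l)·4jlL³/(π²(j² − l²)²); higher powers the same way via product-to-sum and parts.
Normalization: ∫|ψ|² dx = 0.77452.
⟨x⟩ = 0.55000 and ⟨x²⟩ = 0.37081.
(Δx)² = 0.37081 − (0.55000)² = 0.068311.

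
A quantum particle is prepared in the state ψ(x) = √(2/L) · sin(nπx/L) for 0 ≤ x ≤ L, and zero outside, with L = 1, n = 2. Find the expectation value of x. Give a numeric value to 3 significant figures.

0.500

⟨x⟩ = ∫ x·|ψ|² dx (integrals over the domain).
With sin²θ = (1 − cos2θ)/2 on 0 ≤ x ≤ L: ∫sin²(nπx/L) dx = L/2, ∫x·sin²(nπx/L) dx = L²/4, ∫x²·sin²(nπx/L) dx = L³·(1/6 − 1/(4n²π²)); higher powers xᵏ the same way, integrating xᵏ·cos(2nπx/L) by parts.
⟨x⟩ = 0.50000.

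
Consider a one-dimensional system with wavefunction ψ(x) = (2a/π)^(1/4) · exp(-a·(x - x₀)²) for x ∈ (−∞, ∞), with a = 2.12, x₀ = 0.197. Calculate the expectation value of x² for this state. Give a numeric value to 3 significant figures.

0.157

⟨x²⟩ = ∫ x²·|ψ|² dx (integrals over the domain).
Gaussian moments (u = x − x₀): ∫u^(2j)·e^(−2au²) du = (2j−1)!!/(4a)^j · √(π/(2a)), odd powers integrate to 0; here √(π/(2a)) = 0.86078.
⟨x²⟩ = 0.15673.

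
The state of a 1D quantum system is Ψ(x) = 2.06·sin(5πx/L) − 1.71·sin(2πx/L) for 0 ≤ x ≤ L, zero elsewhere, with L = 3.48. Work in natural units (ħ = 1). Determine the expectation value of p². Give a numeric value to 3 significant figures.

13.4

p² Ψ = −ħ² d²Ψ/dx²; ⟨p²⟩ = −ħ² ∫ Ψ*·Ψ'' dx / ∫|Ψ|² dx.
d²/dx² sin(jπx/L) = −(jπ/L)²·sin(jπx/L); on 0 ≤ x ≤ L, ∫sin²(jπx/L) dx = L/2 and ∫sin(jπx/L)·sin(lπx/L) dx = 0 for j ≠ l, so only diagonal terms survive in ∫|Ψ|² and ∫Ψ·Ψ″; ∫Ψ·Ψ′ dx = [Ψ²/2] between the walls = 0.
State is unnormalized: ∫|Ψ|² dx = 12.472, and ∫Ψ*·(−ħ² Ψ'') dx = 167.03, so ⟨p²⟩ = 167.03 / 12.472.
⟨p²⟩ = 13.392.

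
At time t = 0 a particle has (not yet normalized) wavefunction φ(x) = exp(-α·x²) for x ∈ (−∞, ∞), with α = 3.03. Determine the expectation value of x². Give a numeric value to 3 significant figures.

⟨x²⟩ = ∫ x²·|φ|² dx / ∫|φ|² dx (integrals over the domain).
Gaussian moments: ∫x^(2j)·e^(−2αx²) dx = (2j−1)!!/(4α)^j · √(π/(2α)), odd powers integrate to 0; here √(π/(2α)) = 0.72001.
State is unnormalized: ∫|φ|² dx = 0.72001, and ∫φ*·x²·φ dx = 0.059407, so ⟨x²⟩ = 0.059407 / 0.72001.
⟨x²⟩ = 0.082508.

0.0825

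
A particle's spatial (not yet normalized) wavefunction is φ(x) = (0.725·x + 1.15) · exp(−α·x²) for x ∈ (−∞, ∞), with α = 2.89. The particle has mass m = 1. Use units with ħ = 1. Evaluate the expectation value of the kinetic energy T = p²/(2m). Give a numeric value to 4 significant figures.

T = −(ħ²/2m) d²/dx², so ⟨T⟩ = −(ħ²/2m) ∫ φ*·φ'' dx / ∫|φ|² dx; with m = 1.
Expand each integrand as polynomial × e^(−2αx²) and use ∫x^(2j)·e^(−2αx²) dx = (2j−1)!!/(4α)^j · √(π/(2α)), odd powers → 0; here √(π/(2α)) = 0.73724. Differentiate with the product rule, d/dx e^(−αx²) = −2αx·e^(−αx²).
State is unnormalized: ∫|φ|² dx = 1.0085, and ∫φ*·(−ħ²/2m · φ'') dx = 1.5542, so ⟨T⟩ = 1.5542 / 1.0085.
⟨T⟩ = 1.5411.

1.541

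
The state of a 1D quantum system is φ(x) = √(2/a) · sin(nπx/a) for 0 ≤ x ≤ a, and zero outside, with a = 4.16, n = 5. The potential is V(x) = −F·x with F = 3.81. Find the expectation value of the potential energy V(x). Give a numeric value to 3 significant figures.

⟨V⟩ = ∫ V(x)·|φ|² dx.
With sin²θ = (1 − cos2θ)/2 on 0 ≤ x ≤ a: ∫sin²(nπx/a) dx = a/2, ∫x·sin²(nπx/a) dx = a²/4, ∫x²·sin²(nπx/a) dx = a³·(1/6 − 1/(4n²π²)); higher powers xᵏ the same way, integrating xᵏ·cos(2nπx/a) by parts.
⟨V⟩ = -7.9248.

-7.92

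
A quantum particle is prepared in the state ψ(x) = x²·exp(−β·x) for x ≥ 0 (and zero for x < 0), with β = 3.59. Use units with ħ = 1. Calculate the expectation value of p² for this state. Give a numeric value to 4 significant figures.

4.296

p² ψ = −ħ² d²ψ/dx²; ⟨p²⟩ = −ħ² ∫ ψ*·ψ'' dx / ∫|ψ|² dx.
Differentiate x²·exp(−β·x) with the product rule; every integrand then reduces to terms xʲ·e^(−2βx) on [0, ∞), with ∫₀^∞ xʲ·e^(−2βx) dx = j!/(2β)^(j+1).
State is unnormalized: ∫|ψ|² dx = 0.0012577, and ∫ψ*·(−ħ² ψ'') dx = 0.0054033, so ⟨p²⟩ = 0.0054033 / 0.0012577.
⟨p²⟩ = 4.2960.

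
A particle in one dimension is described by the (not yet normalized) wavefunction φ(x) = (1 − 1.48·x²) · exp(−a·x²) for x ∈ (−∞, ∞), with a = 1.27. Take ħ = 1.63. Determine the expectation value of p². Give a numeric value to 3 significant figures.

10.9

p² φ = −ħ² d²φ/dx²; ⟨p²⟩ = −ħ² ∫ φ*·φ'' dx / ∫|φ|² dx.
Expand each integrand as polynomial × e^(−2ax²) and use ∫x^(2j)·e^(−2ax²) dx = (2j−1)!!/(4a)^j · √(π/(2a)), odd powers → 0; here √(π/(2a)) = 1.1121. Differentiate with the product rule, d/dx e^(−ax²) = −2ax·e^(−ax²).
State is unnormalized: ∫|φ|² dx = 0.74731, and ∫φ*·(−ħ² φ'') dx = 8.1688, so ⟨p²⟩ = 8.1688 / 0.74731.
⟨p²⟩ = 10.931.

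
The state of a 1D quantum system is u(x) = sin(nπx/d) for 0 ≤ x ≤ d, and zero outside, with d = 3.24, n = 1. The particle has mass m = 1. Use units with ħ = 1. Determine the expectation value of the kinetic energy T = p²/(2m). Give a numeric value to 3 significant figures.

0.470

T = −(ħ²/2m) d²/dx², so ⟨T⟩ = −(ħ²/2m) ∫ u*·u'' dx / ∫|u|² dx; with m = 1.
d/dx sin(nπx/d) = (nπ/d)·cos(nπx/d) and d²/dx² sin(nπx/d) = −(nπ/d)²·sin(nπx/d); on 0 ≤ x ≤ d, ∫sin²(nπx/d) dx = d/2 and ∫sin(nπx/d)·cos(nπx/d) dx = 0.
State is unnormalized: ∫|u|² dx = 1.6200, and ∫u*·(−ħ²/2m · u'') dx = 0.76154, so ⟨T⟩ = 0.76154 / 1.6200.
⟨T⟩ = 0.47009.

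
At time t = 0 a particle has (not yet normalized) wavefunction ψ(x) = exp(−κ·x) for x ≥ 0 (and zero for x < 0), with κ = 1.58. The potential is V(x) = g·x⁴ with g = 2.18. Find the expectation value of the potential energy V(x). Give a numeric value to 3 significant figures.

0.525

⟨V⟩ = ∫ V(x)·|ψ|² dx / ∫|ψ|² dx.
Every integrand reduces to terms xʲ·e^(−2κx) on [0, ∞); use ∫₀^∞ xʲ·e^(−2κx) dx = j!/(2κ)^(j+1).
State is unnormalized: ∫|ψ|² dx = 0.31646, and ∫ψ*·V(x)·ψ dx = 0.16605, so ⟨V⟩ = 0.16605 / 0.31646.
⟨V⟩ = 0.52471.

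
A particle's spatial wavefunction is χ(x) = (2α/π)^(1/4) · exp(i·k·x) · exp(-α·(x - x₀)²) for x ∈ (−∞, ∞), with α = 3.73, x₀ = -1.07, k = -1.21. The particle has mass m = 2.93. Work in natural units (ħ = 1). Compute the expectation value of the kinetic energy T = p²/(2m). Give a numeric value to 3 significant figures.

T = −(ħ²/2m) d²/dx², so ⟨T⟩ = −(ħ²/2m) ∫ χ*·χ'' dx; with m = 2.93.
Gaussian moments (u = x − x₀): ∫u^(2j)·e^(−2αu²) du = (2j−1)!!/(4α)^j · √(π/(2α)), odd powers integrate to 0; here √(π/(2α)) = 0.64894. Derivatives: χ′ = (ik − 2αu)·χ, χ″ = ((ik − 2αu)² − 2α)·χ; the odd-in-u pieces drop out.
⟨T⟩ = 0.88637.

0.886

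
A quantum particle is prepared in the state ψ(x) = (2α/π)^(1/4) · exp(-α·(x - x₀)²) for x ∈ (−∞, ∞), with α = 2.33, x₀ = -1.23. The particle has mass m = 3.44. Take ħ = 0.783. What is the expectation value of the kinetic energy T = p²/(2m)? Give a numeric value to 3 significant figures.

0.208

T = −(ħ²/2m) d²/dx², so ⟨T⟩ = −(ħ²/2m) ∫ ψ*·ψ'' dx; with m = 3.44.
Gaussian moments (u = x − x₀): ∫u^(2j)·e^(−2αu²) du = (2j−1)!!/(4α)^j · √(π/(2α)), odd powers integrate to 0; here √(π/(2α)) = 0.82107. Derivatives: d/dx e^(−αu²) = −2αu·e^(−αu²), d²/dx² e^(−αu²) = (4α²u² − 2α)·e^(−αu²).
⟨T⟩ = 0.20763.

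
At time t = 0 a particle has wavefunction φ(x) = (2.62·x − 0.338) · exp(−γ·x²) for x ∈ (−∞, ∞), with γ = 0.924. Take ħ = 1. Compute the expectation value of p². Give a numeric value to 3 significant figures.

2.66

p² φ = −ħ² d²φ/dx²; ⟨p²⟩ = −ħ² ∫ φ*·φ'' dx / ∫|φ|² dx.
Expand each integrand as polynomial × e^(−2γx²) and use ∫x^(2j)·e^(−2γx²) dx = (2j−1)!!/(4γ)^j · √(π/(2γ)), odd powers → 0; here √(π/(2γ)) = 1.3038. Differentiate with the product rule, d/dx e^(−γx²) = −2γx·e^(−γx²).
State is unnormalized: ∫|φ|² dx = 2.5705, and ∫φ*·(−ħ² φ'') dx = 6.8502, so ⟨p²⟩ = 6.8502 / 2.5705.
⟨p²⟩ = 2.6649.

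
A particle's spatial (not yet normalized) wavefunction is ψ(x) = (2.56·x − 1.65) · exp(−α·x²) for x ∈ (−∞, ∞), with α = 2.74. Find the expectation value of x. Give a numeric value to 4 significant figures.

⟨x⟩ = ∫ x·|ψ|² dx / ∫|ψ|² dx (integrals over the domain).
Expand each integrand as polynomial × e^(−2αx²) and use ∫x^(2j)·e^(−2αx²) dx = (2j−1)!!/(4α)^j · √(π/(2α)), odd powers → 0; here √(π/(2α)) = 0.75715.
State is unnormalized: ∫|ψ|² dx = 2.5141, and ∫ψ*·x·ψ dx = -0.58362, so ⟨x⟩ = -0.58362 / 2.5141.
⟨x⟩ = -0.23214.

-0.2321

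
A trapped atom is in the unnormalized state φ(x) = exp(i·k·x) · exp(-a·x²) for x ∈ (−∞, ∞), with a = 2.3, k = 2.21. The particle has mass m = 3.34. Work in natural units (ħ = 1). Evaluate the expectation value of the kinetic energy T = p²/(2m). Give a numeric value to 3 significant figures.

T = −(ħ²/2m) d²/dx², so ⟨T⟩ = −(ħ²/2m) ∫ φ*·φ'' dx / ∫|φ|² dx; with m = 3.34.
Gaussian moments: ∫x^(2j)·e^(−2ax²) dx = (2j−1)!!/(4a)^j · √(π/(2a)), odd powers integrate to 0; here √(π/(2a)) = 0.82641. Derivatives: φ′ = (ik − 2ax)·φ, φ″ = ((ik − 2ax)² − 2a)·φ; the odd-in-x pieces drop out.
State is unnormalized: ∫|φ|² dx = 0.82641, and ∫φ*·(−ħ²/2m · φ'') dx = 0.88878, so ⟨T⟩ = 0.88878 / 0.82641.
⟨T⟩ = 1.0755.

1.08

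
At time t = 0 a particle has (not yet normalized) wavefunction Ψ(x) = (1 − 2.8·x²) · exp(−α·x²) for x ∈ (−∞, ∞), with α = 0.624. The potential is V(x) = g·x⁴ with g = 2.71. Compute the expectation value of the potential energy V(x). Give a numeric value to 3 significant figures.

17.4

⟨V⟩ = ∫ V(x)·|Ψ|² dx / ∫|Ψ|² dx.
Expand each integrand as polynomial × e^(−2αx²) and use ∫x^(2j)·e^(−2αx²) dx = (2j−1)!!/(4α)^j · √(π/(2α)), odd powers → 0; here √(π/(2α)) = 1.5866.
State is unnormalized: ∫|Ψ|² dx = 4.0168, and ∫Ψ*·V(x)·Ψ dx = 70.038, so ⟨V⟩ = 70.038 / 4.0168.
⟨V⟩ = 17.436.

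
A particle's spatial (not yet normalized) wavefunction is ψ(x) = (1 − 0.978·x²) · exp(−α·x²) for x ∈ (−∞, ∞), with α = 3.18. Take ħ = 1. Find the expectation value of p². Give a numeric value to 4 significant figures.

4.399

p² ψ = −ħ² d²ψ/dx²; ⟨p²⟩ = −ħ² ∫ ψ*·ψ'' dx / ∫|ψ|² dx.
Expand each integrand as polynomial × e^(−2αx²) and use ∫x^(2j)·e^(−2αx²) dx = (2j−1)!!/(4α)^j · √(π/(2α)), odd powers → 0; here √(π/(2α)) = 0.70282. Differentiate with the product rule, d/dx e^(−αx²) = −2αx·e^(−αx²).
State is unnormalized: ∫|ψ|² dx = 0.60721, and ∫ψ*·(−ħ² ψ'') dx = 2.6711, so ⟨p²⟩ = 2.6711 / 0.60721.
⟨p²⟩ = 4.3990.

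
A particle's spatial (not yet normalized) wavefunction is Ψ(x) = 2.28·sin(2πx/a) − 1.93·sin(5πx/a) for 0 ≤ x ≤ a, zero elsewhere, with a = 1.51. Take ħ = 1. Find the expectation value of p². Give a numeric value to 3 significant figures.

55.3

p² Ψ = −ħ² d²Ψ/dx²; ⟨p²⟩ = −ħ² ∫ Ψ*·Ψ'' dx / ∫|Ψ|² dx.
d²/dx² sin(jπx/a) = −(jπ/a)²·sin(jπx/a); on 0 ≤ x ≤ a, ∫sin²(jπx/a) dx = a/2 and ∫sin(jπx/a)·sin(lπx/a) dx = 0 for j ≠ l, so only diagonal terms survive in ∫|Ψ|² and ∫Ψ·Ψ″; ∫Ψ·Ψ′ dx = [Ψ²/2] between the walls = 0.
State is unnormalized: ∫|Ψ|² dx = 6.7371, and ∫Ψ*·(−ħ² Ψ'') dx = 372.29, so ⟨p²⟩ = 372.29 / 6.7371.
⟨p²⟩ = 55.259.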